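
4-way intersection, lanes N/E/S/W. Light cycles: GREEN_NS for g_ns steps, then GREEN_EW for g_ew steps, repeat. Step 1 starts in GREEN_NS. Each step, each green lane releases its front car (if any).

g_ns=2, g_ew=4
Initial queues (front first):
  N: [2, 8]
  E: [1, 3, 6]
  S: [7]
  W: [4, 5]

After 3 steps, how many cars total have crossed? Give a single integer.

Step 1 [NS]: N:car2-GO,E:wait,S:car7-GO,W:wait | queues: N=1 E=3 S=0 W=2
Step 2 [NS]: N:car8-GO,E:wait,S:empty,W:wait | queues: N=0 E=3 S=0 W=2
Step 3 [EW]: N:wait,E:car1-GO,S:wait,W:car4-GO | queues: N=0 E=2 S=0 W=1
Cars crossed by step 3: 5

Answer: 5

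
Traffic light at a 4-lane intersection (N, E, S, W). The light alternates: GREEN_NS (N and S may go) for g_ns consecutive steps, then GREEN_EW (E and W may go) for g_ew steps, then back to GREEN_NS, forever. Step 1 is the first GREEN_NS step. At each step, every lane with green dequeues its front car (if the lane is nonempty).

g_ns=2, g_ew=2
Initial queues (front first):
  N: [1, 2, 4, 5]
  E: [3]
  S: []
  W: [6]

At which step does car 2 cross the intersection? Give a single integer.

Step 1 [NS]: N:car1-GO,E:wait,S:empty,W:wait | queues: N=3 E=1 S=0 W=1
Step 2 [NS]: N:car2-GO,E:wait,S:empty,W:wait | queues: N=2 E=1 S=0 W=1
Step 3 [EW]: N:wait,E:car3-GO,S:wait,W:car6-GO | queues: N=2 E=0 S=0 W=0
Step 4 [EW]: N:wait,E:empty,S:wait,W:empty | queues: N=2 E=0 S=0 W=0
Step 5 [NS]: N:car4-GO,E:wait,S:empty,W:wait | queues: N=1 E=0 S=0 W=0
Step 6 [NS]: N:car5-GO,E:wait,S:empty,W:wait | queues: N=0 E=0 S=0 W=0
Car 2 crosses at step 2

2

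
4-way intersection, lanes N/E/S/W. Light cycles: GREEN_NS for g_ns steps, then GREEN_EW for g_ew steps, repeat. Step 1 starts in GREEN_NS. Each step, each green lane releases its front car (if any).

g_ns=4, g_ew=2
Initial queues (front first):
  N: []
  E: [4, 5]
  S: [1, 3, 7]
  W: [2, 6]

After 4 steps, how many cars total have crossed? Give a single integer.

Step 1 [NS]: N:empty,E:wait,S:car1-GO,W:wait | queues: N=0 E=2 S=2 W=2
Step 2 [NS]: N:empty,E:wait,S:car3-GO,W:wait | queues: N=0 E=2 S=1 W=2
Step 3 [NS]: N:empty,E:wait,S:car7-GO,W:wait | queues: N=0 E=2 S=0 W=2
Step 4 [NS]: N:empty,E:wait,S:empty,W:wait | queues: N=0 E=2 S=0 W=2
Cars crossed by step 4: 3

Answer: 3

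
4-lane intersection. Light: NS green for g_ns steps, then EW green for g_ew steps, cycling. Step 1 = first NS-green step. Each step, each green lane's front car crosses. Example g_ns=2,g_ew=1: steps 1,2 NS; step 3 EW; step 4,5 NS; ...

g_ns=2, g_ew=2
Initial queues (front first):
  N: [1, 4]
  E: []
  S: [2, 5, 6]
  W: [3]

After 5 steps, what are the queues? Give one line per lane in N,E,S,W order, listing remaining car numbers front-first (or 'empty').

Step 1 [NS]: N:car1-GO,E:wait,S:car2-GO,W:wait | queues: N=1 E=0 S=2 W=1
Step 2 [NS]: N:car4-GO,E:wait,S:car5-GO,W:wait | queues: N=0 E=0 S=1 W=1
Step 3 [EW]: N:wait,E:empty,S:wait,W:car3-GO | queues: N=0 E=0 S=1 W=0
Step 4 [EW]: N:wait,E:empty,S:wait,W:empty | queues: N=0 E=0 S=1 W=0
Step 5 [NS]: N:empty,E:wait,S:car6-GO,W:wait | queues: N=0 E=0 S=0 W=0

N: empty
E: empty
S: empty
W: empty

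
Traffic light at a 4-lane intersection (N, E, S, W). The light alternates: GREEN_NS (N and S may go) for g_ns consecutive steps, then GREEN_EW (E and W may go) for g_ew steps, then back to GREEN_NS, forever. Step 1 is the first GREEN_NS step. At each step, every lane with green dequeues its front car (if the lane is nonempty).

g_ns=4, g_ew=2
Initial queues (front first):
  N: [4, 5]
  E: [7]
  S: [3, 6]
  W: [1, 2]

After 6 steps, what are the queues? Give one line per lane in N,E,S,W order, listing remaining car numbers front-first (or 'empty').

Step 1 [NS]: N:car4-GO,E:wait,S:car3-GO,W:wait | queues: N=1 E=1 S=1 W=2
Step 2 [NS]: N:car5-GO,E:wait,S:car6-GO,W:wait | queues: N=0 E=1 S=0 W=2
Step 3 [NS]: N:empty,E:wait,S:empty,W:wait | queues: N=0 E=1 S=0 W=2
Step 4 [NS]: N:empty,E:wait,S:empty,W:wait | queues: N=0 E=1 S=0 W=2
Step 5 [EW]: N:wait,E:car7-GO,S:wait,W:car1-GO | queues: N=0 E=0 S=0 W=1
Step 6 [EW]: N:wait,E:empty,S:wait,W:car2-GO | queues: N=0 E=0 S=0 W=0

N: empty
E: empty
S: empty
W: empty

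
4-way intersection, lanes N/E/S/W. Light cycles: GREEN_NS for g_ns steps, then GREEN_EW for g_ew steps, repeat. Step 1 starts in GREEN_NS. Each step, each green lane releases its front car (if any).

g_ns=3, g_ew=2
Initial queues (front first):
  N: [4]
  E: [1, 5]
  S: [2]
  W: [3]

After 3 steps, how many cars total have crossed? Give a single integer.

Step 1 [NS]: N:car4-GO,E:wait,S:car2-GO,W:wait | queues: N=0 E=2 S=0 W=1
Step 2 [NS]: N:empty,E:wait,S:empty,W:wait | queues: N=0 E=2 S=0 W=1
Step 3 [NS]: N:empty,E:wait,S:empty,W:wait | queues: N=0 E=2 S=0 W=1
Cars crossed by step 3: 2

Answer: 2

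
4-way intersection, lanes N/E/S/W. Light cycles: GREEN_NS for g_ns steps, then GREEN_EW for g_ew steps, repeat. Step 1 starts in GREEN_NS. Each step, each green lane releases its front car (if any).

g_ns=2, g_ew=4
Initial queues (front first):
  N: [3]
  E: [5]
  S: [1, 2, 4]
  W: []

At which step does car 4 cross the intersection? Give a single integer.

Step 1 [NS]: N:car3-GO,E:wait,S:car1-GO,W:wait | queues: N=0 E=1 S=2 W=0
Step 2 [NS]: N:empty,E:wait,S:car2-GO,W:wait | queues: N=0 E=1 S=1 W=0
Step 3 [EW]: N:wait,E:car5-GO,S:wait,W:empty | queues: N=0 E=0 S=1 W=0
Step 4 [EW]: N:wait,E:empty,S:wait,W:empty | queues: N=0 E=0 S=1 W=0
Step 5 [EW]: N:wait,E:empty,S:wait,W:empty | queues: N=0 E=0 S=1 W=0
Step 6 [EW]: N:wait,E:empty,S:wait,W:empty | queues: N=0 E=0 S=1 W=0
Step 7 [NS]: N:empty,E:wait,S:car4-GO,W:wait | queues: N=0 E=0 S=0 W=0
Car 4 crosses at step 7

7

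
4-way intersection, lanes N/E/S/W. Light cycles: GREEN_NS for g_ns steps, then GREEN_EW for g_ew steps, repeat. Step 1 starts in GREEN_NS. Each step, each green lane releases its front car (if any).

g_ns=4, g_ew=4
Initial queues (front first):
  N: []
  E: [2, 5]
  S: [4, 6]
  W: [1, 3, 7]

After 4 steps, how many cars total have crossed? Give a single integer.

Answer: 2

Derivation:
Step 1 [NS]: N:empty,E:wait,S:car4-GO,W:wait | queues: N=0 E=2 S=1 W=3
Step 2 [NS]: N:empty,E:wait,S:car6-GO,W:wait | queues: N=0 E=2 S=0 W=3
Step 3 [NS]: N:empty,E:wait,S:empty,W:wait | queues: N=0 E=2 S=0 W=3
Step 4 [NS]: N:empty,E:wait,S:empty,W:wait | queues: N=0 E=2 S=0 W=3
Cars crossed by step 4: 2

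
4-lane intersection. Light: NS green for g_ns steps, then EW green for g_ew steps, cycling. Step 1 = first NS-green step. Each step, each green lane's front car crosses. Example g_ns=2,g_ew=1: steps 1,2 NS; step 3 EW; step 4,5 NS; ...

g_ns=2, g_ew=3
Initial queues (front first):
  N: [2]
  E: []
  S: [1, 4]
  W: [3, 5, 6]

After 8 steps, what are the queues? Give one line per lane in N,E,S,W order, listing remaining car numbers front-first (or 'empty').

Step 1 [NS]: N:car2-GO,E:wait,S:car1-GO,W:wait | queues: N=0 E=0 S=1 W=3
Step 2 [NS]: N:empty,E:wait,S:car4-GO,W:wait | queues: N=0 E=0 S=0 W=3
Step 3 [EW]: N:wait,E:empty,S:wait,W:car3-GO | queues: N=0 E=0 S=0 W=2
Step 4 [EW]: N:wait,E:empty,S:wait,W:car5-GO | queues: N=0 E=0 S=0 W=1
Step 5 [EW]: N:wait,E:empty,S:wait,W:car6-GO | queues: N=0 E=0 S=0 W=0

N: empty
E: empty
S: empty
W: empty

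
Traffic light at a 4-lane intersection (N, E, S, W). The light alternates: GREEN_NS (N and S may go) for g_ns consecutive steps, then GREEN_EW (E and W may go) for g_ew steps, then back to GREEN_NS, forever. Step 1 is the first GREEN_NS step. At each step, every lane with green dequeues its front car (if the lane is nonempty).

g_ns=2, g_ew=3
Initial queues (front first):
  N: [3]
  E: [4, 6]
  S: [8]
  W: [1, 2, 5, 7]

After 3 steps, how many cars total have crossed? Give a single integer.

Step 1 [NS]: N:car3-GO,E:wait,S:car8-GO,W:wait | queues: N=0 E=2 S=0 W=4
Step 2 [NS]: N:empty,E:wait,S:empty,W:wait | queues: N=0 E=2 S=0 W=4
Step 3 [EW]: N:wait,E:car4-GO,S:wait,W:car1-GO | queues: N=0 E=1 S=0 W=3
Cars crossed by step 3: 4

Answer: 4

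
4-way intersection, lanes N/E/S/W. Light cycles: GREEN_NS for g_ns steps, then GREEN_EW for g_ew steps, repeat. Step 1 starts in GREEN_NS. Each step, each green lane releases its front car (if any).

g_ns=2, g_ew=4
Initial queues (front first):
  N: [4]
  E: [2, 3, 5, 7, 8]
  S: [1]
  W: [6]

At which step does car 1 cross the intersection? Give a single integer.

Step 1 [NS]: N:car4-GO,E:wait,S:car1-GO,W:wait | queues: N=0 E=5 S=0 W=1
Step 2 [NS]: N:empty,E:wait,S:empty,W:wait | queues: N=0 E=5 S=0 W=1
Step 3 [EW]: N:wait,E:car2-GO,S:wait,W:car6-GO | queues: N=0 E=4 S=0 W=0
Step 4 [EW]: N:wait,E:car3-GO,S:wait,W:empty | queues: N=0 E=3 S=0 W=0
Step 5 [EW]: N:wait,E:car5-GO,S:wait,W:empty | queues: N=0 E=2 S=0 W=0
Step 6 [EW]: N:wait,E:car7-GO,S:wait,W:empty | queues: N=0 E=1 S=0 W=0
Step 7 [NS]: N:empty,E:wait,S:empty,W:wait | queues: N=0 E=1 S=0 W=0
Step 8 [NS]: N:empty,E:wait,S:empty,W:wait | queues: N=0 E=1 S=0 W=0
Step 9 [EW]: N:wait,E:car8-GO,S:wait,W:empty | queues: N=0 E=0 S=0 W=0
Car 1 crosses at step 1

1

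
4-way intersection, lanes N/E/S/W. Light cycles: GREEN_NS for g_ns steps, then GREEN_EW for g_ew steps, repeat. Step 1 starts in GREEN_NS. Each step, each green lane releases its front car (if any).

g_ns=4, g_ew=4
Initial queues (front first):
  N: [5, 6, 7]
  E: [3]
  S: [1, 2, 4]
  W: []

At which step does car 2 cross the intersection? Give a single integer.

Step 1 [NS]: N:car5-GO,E:wait,S:car1-GO,W:wait | queues: N=2 E=1 S=2 W=0
Step 2 [NS]: N:car6-GO,E:wait,S:car2-GO,W:wait | queues: N=1 E=1 S=1 W=0
Step 3 [NS]: N:car7-GO,E:wait,S:car4-GO,W:wait | queues: N=0 E=1 S=0 W=0
Step 4 [NS]: N:empty,E:wait,S:empty,W:wait | queues: N=0 E=1 S=0 W=0
Step 5 [EW]: N:wait,E:car3-GO,S:wait,W:empty | queues: N=0 E=0 S=0 W=0
Car 2 crosses at step 2

2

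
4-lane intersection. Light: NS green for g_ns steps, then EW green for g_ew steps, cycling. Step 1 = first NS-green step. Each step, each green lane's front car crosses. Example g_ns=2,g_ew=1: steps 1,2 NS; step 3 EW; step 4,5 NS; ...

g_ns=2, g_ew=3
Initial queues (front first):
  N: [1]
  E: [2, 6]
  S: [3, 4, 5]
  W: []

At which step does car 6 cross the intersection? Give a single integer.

Step 1 [NS]: N:car1-GO,E:wait,S:car3-GO,W:wait | queues: N=0 E=2 S=2 W=0
Step 2 [NS]: N:empty,E:wait,S:car4-GO,W:wait | queues: N=0 E=2 S=1 W=0
Step 3 [EW]: N:wait,E:car2-GO,S:wait,W:empty | queues: N=0 E=1 S=1 W=0
Step 4 [EW]: N:wait,E:car6-GO,S:wait,W:empty | queues: N=0 E=0 S=1 W=0
Step 5 [EW]: N:wait,E:empty,S:wait,W:empty | queues: N=0 E=0 S=1 W=0
Step 6 [NS]: N:empty,E:wait,S:car5-GO,W:wait | queues: N=0 E=0 S=0 W=0
Car 6 crosses at step 4

4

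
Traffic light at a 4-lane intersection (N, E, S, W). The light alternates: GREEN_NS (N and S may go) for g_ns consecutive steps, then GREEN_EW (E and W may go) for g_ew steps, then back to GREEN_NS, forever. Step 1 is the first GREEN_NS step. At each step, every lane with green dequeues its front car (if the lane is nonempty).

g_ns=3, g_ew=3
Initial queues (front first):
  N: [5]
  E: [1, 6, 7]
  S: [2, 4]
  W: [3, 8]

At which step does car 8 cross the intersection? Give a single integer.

Step 1 [NS]: N:car5-GO,E:wait,S:car2-GO,W:wait | queues: N=0 E=3 S=1 W=2
Step 2 [NS]: N:empty,E:wait,S:car4-GO,W:wait | queues: N=0 E=3 S=0 W=2
Step 3 [NS]: N:empty,E:wait,S:empty,W:wait | queues: N=0 E=3 S=0 W=2
Step 4 [EW]: N:wait,E:car1-GO,S:wait,W:car3-GO | queues: N=0 E=2 S=0 W=1
Step 5 [EW]: N:wait,E:car6-GO,S:wait,W:car8-GO | queues: N=0 E=1 S=0 W=0
Step 6 [EW]: N:wait,E:car7-GO,S:wait,W:empty | queues: N=0 E=0 S=0 W=0
Car 8 crosses at step 5

5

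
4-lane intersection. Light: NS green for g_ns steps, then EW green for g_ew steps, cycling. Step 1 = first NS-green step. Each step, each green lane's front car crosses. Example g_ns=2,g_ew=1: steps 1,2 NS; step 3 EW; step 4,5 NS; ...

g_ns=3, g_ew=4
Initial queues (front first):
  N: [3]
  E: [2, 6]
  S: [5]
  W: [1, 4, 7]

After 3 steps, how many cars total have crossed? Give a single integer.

Step 1 [NS]: N:car3-GO,E:wait,S:car5-GO,W:wait | queues: N=0 E=2 S=0 W=3
Step 2 [NS]: N:empty,E:wait,S:empty,W:wait | queues: N=0 E=2 S=0 W=3
Step 3 [NS]: N:empty,E:wait,S:empty,W:wait | queues: N=0 E=2 S=0 W=3
Cars crossed by step 3: 2

Answer: 2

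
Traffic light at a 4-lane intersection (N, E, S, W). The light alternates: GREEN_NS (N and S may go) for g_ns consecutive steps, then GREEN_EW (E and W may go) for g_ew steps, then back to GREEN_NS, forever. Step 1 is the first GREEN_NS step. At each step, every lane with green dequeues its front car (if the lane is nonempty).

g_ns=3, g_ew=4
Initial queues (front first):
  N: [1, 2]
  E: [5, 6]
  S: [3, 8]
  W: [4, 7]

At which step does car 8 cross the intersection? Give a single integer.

Step 1 [NS]: N:car1-GO,E:wait,S:car3-GO,W:wait | queues: N=1 E=2 S=1 W=2
Step 2 [NS]: N:car2-GO,E:wait,S:car8-GO,W:wait | queues: N=0 E=2 S=0 W=2
Step 3 [NS]: N:empty,E:wait,S:empty,W:wait | queues: N=0 E=2 S=0 W=2
Step 4 [EW]: N:wait,E:car5-GO,S:wait,W:car4-GO | queues: N=0 E=1 S=0 W=1
Step 5 [EW]: N:wait,E:car6-GO,S:wait,W:car7-GO | queues: N=0 E=0 S=0 W=0
Car 8 crosses at step 2

2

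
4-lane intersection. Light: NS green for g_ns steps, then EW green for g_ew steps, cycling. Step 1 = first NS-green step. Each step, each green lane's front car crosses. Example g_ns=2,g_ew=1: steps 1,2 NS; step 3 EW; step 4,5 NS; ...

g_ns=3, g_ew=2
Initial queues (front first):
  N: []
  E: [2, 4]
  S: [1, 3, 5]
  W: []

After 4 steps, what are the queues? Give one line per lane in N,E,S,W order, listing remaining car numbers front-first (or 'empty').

Step 1 [NS]: N:empty,E:wait,S:car1-GO,W:wait | queues: N=0 E=2 S=2 W=0
Step 2 [NS]: N:empty,E:wait,S:car3-GO,W:wait | queues: N=0 E=2 S=1 W=0
Step 3 [NS]: N:empty,E:wait,S:car5-GO,W:wait | queues: N=0 E=2 S=0 W=0
Step 4 [EW]: N:wait,E:car2-GO,S:wait,W:empty | queues: N=0 E=1 S=0 W=0

N: empty
E: 4
S: empty
W: empty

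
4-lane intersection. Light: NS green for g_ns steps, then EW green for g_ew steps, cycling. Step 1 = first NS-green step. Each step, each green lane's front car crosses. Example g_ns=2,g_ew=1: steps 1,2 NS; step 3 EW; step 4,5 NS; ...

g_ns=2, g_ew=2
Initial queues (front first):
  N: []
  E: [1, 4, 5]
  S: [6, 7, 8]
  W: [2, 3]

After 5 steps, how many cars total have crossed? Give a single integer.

Answer: 7

Derivation:
Step 1 [NS]: N:empty,E:wait,S:car6-GO,W:wait | queues: N=0 E=3 S=2 W=2
Step 2 [NS]: N:empty,E:wait,S:car7-GO,W:wait | queues: N=0 E=3 S=1 W=2
Step 3 [EW]: N:wait,E:car1-GO,S:wait,W:car2-GO | queues: N=0 E=2 S=1 W=1
Step 4 [EW]: N:wait,E:car4-GO,S:wait,W:car3-GO | queues: N=0 E=1 S=1 W=0
Step 5 [NS]: N:empty,E:wait,S:car8-GO,W:wait | queues: N=0 E=1 S=0 W=0
Cars crossed by step 5: 7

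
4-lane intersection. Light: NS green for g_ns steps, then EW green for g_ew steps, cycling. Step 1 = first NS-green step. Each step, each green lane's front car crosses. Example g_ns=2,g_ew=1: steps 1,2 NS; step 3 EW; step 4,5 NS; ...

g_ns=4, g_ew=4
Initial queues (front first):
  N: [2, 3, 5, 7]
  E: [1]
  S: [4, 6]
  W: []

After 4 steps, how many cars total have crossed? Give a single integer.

Step 1 [NS]: N:car2-GO,E:wait,S:car4-GO,W:wait | queues: N=3 E=1 S=1 W=0
Step 2 [NS]: N:car3-GO,E:wait,S:car6-GO,W:wait | queues: N=2 E=1 S=0 W=0
Step 3 [NS]: N:car5-GO,E:wait,S:empty,W:wait | queues: N=1 E=1 S=0 W=0
Step 4 [NS]: N:car7-GO,E:wait,S:empty,W:wait | queues: N=0 E=1 S=0 W=0
Cars crossed by step 4: 6

Answer: 6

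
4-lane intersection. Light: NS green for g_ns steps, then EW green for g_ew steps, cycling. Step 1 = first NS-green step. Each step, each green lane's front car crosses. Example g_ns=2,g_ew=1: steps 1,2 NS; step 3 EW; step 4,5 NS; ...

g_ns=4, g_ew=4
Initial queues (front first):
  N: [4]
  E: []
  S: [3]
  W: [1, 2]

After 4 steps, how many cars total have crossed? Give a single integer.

Answer: 2

Derivation:
Step 1 [NS]: N:car4-GO,E:wait,S:car3-GO,W:wait | queues: N=0 E=0 S=0 W=2
Step 2 [NS]: N:empty,E:wait,S:empty,W:wait | queues: N=0 E=0 S=0 W=2
Step 3 [NS]: N:empty,E:wait,S:empty,W:wait | queues: N=0 E=0 S=0 W=2
Step 4 [NS]: N:empty,E:wait,S:empty,W:wait | queues: N=0 E=0 S=0 W=2
Cars crossed by step 4: 2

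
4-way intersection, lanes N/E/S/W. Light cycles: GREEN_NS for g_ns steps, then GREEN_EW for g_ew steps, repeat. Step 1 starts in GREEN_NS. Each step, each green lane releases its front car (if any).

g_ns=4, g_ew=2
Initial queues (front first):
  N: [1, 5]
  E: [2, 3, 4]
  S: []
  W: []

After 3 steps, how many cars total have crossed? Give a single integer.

Answer: 2

Derivation:
Step 1 [NS]: N:car1-GO,E:wait,S:empty,W:wait | queues: N=1 E=3 S=0 W=0
Step 2 [NS]: N:car5-GO,E:wait,S:empty,W:wait | queues: N=0 E=3 S=0 W=0
Step 3 [NS]: N:empty,E:wait,S:empty,W:wait | queues: N=0 E=3 S=0 W=0
Cars crossed by step 3: 2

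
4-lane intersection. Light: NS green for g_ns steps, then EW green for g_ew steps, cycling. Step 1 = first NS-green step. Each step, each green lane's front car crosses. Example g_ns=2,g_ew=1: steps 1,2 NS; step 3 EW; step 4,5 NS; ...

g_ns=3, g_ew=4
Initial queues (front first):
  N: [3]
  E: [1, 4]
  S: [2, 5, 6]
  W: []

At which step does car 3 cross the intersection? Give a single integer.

Step 1 [NS]: N:car3-GO,E:wait,S:car2-GO,W:wait | queues: N=0 E=2 S=2 W=0
Step 2 [NS]: N:empty,E:wait,S:car5-GO,W:wait | queues: N=0 E=2 S=1 W=0
Step 3 [NS]: N:empty,E:wait,S:car6-GO,W:wait | queues: N=0 E=2 S=0 W=0
Step 4 [EW]: N:wait,E:car1-GO,S:wait,W:empty | queues: N=0 E=1 S=0 W=0
Step 5 [EW]: N:wait,E:car4-GO,S:wait,W:empty | queues: N=0 E=0 S=0 W=0
Car 3 crosses at step 1

1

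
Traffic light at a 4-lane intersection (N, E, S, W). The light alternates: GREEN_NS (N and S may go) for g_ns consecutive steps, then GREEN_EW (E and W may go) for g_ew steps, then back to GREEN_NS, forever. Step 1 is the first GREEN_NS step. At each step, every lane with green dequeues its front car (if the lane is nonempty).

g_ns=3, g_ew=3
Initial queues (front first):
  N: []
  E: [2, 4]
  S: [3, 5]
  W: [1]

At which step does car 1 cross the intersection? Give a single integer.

Step 1 [NS]: N:empty,E:wait,S:car3-GO,W:wait | queues: N=0 E=2 S=1 W=1
Step 2 [NS]: N:empty,E:wait,S:car5-GO,W:wait | queues: N=0 E=2 S=0 W=1
Step 3 [NS]: N:empty,E:wait,S:empty,W:wait | queues: N=0 E=2 S=0 W=1
Step 4 [EW]: N:wait,E:car2-GO,S:wait,W:car1-GO | queues: N=0 E=1 S=0 W=0
Step 5 [EW]: N:wait,E:car4-GO,S:wait,W:empty | queues: N=0 E=0 S=0 W=0
Car 1 crosses at step 4

4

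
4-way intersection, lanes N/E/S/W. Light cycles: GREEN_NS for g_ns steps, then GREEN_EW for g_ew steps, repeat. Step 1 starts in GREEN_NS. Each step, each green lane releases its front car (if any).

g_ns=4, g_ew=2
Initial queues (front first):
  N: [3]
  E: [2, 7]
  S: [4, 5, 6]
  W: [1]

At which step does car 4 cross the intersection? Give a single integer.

Step 1 [NS]: N:car3-GO,E:wait,S:car4-GO,W:wait | queues: N=0 E=2 S=2 W=1
Step 2 [NS]: N:empty,E:wait,S:car5-GO,W:wait | queues: N=0 E=2 S=1 W=1
Step 3 [NS]: N:empty,E:wait,S:car6-GO,W:wait | queues: N=0 E=2 S=0 W=1
Step 4 [NS]: N:empty,E:wait,S:empty,W:wait | queues: N=0 E=2 S=0 W=1
Step 5 [EW]: N:wait,E:car2-GO,S:wait,W:car1-GO | queues: N=0 E=1 S=0 W=0
Step 6 [EW]: N:wait,E:car7-GO,S:wait,W:empty | queues: N=0 E=0 S=0 W=0
Car 4 crosses at step 1

1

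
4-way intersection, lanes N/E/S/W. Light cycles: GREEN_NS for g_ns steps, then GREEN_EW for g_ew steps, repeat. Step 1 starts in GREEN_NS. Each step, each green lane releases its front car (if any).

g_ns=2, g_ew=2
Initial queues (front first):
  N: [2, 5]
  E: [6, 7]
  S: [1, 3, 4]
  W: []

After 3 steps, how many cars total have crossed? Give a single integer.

Step 1 [NS]: N:car2-GO,E:wait,S:car1-GO,W:wait | queues: N=1 E=2 S=2 W=0
Step 2 [NS]: N:car5-GO,E:wait,S:car3-GO,W:wait | queues: N=0 E=2 S=1 W=0
Step 3 [EW]: N:wait,E:car6-GO,S:wait,W:empty | queues: N=0 E=1 S=1 W=0
Cars crossed by step 3: 5

Answer: 5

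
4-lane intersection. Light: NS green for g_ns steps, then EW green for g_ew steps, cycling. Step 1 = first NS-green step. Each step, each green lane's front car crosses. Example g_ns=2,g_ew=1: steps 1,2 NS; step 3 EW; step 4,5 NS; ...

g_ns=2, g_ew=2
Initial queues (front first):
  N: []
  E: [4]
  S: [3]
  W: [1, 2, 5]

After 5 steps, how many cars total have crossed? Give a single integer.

Answer: 4

Derivation:
Step 1 [NS]: N:empty,E:wait,S:car3-GO,W:wait | queues: N=0 E=1 S=0 W=3
Step 2 [NS]: N:empty,E:wait,S:empty,W:wait | queues: N=0 E=1 S=0 W=3
Step 3 [EW]: N:wait,E:car4-GO,S:wait,W:car1-GO | queues: N=0 E=0 S=0 W=2
Step 4 [EW]: N:wait,E:empty,S:wait,W:car2-GO | queues: N=0 E=0 S=0 W=1
Step 5 [NS]: N:empty,E:wait,S:empty,W:wait | queues: N=0 E=0 S=0 W=1
Cars crossed by step 5: 4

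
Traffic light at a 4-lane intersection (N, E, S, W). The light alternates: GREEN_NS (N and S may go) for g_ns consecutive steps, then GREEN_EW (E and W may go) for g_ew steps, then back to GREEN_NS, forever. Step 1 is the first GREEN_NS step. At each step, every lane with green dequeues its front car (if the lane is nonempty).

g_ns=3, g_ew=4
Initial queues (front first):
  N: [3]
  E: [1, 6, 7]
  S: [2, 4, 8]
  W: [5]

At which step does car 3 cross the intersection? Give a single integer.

Step 1 [NS]: N:car3-GO,E:wait,S:car2-GO,W:wait | queues: N=0 E=3 S=2 W=1
Step 2 [NS]: N:empty,E:wait,S:car4-GO,W:wait | queues: N=0 E=3 S=1 W=1
Step 3 [NS]: N:empty,E:wait,S:car8-GO,W:wait | queues: N=0 E=3 S=0 W=1
Step 4 [EW]: N:wait,E:car1-GO,S:wait,W:car5-GO | queues: N=0 E=2 S=0 W=0
Step 5 [EW]: N:wait,E:car6-GO,S:wait,W:empty | queues: N=0 E=1 S=0 W=0
Step 6 [EW]: N:wait,E:car7-GO,S:wait,W:empty | queues: N=0 E=0 S=0 W=0
Car 3 crosses at step 1

1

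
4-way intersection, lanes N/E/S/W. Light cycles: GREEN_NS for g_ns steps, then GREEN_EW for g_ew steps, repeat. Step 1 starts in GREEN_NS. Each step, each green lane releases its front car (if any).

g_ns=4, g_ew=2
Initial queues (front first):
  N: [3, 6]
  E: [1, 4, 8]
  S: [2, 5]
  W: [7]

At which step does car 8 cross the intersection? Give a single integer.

Step 1 [NS]: N:car3-GO,E:wait,S:car2-GO,W:wait | queues: N=1 E=3 S=1 W=1
Step 2 [NS]: N:car6-GO,E:wait,S:car5-GO,W:wait | queues: N=0 E=3 S=0 W=1
Step 3 [NS]: N:empty,E:wait,S:empty,W:wait | queues: N=0 E=3 S=0 W=1
Step 4 [NS]: N:empty,E:wait,S:empty,W:wait | queues: N=0 E=3 S=0 W=1
Step 5 [EW]: N:wait,E:car1-GO,S:wait,W:car7-GO | queues: N=0 E=2 S=0 W=0
Step 6 [EW]: N:wait,E:car4-GO,S:wait,W:empty | queues: N=0 E=1 S=0 W=0
Step 7 [NS]: N:empty,E:wait,S:empty,W:wait | queues: N=0 E=1 S=0 W=0
Step 8 [NS]: N:empty,E:wait,S:empty,W:wait | queues: N=0 E=1 S=0 W=0
Step 9 [NS]: N:empty,E:wait,S:empty,W:wait | queues: N=0 E=1 S=0 W=0
Step 10 [NS]: N:empty,E:wait,S:empty,W:wait | queues: N=0 E=1 S=0 W=0
Step 11 [EW]: N:wait,E:car8-GO,S:wait,W:empty | queues: N=0 E=0 S=0 W=0
Car 8 crosses at step 11

11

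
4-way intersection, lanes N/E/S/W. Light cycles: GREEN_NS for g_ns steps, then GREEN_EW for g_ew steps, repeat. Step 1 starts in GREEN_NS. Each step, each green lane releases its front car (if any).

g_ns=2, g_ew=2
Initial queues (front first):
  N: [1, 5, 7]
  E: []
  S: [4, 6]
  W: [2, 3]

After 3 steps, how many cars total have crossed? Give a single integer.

Answer: 5

Derivation:
Step 1 [NS]: N:car1-GO,E:wait,S:car4-GO,W:wait | queues: N=2 E=0 S=1 W=2
Step 2 [NS]: N:car5-GO,E:wait,S:car6-GO,W:wait | queues: N=1 E=0 S=0 W=2
Step 3 [EW]: N:wait,E:empty,S:wait,W:car2-GO | queues: N=1 E=0 S=0 W=1
Cars crossed by step 3: 5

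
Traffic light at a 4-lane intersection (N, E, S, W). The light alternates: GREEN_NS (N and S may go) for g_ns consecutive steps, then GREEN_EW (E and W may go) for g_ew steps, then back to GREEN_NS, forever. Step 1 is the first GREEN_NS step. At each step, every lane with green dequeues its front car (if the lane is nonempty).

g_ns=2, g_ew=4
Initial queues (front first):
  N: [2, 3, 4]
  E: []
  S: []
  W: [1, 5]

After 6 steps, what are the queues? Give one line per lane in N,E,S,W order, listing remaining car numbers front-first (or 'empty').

Step 1 [NS]: N:car2-GO,E:wait,S:empty,W:wait | queues: N=2 E=0 S=0 W=2
Step 2 [NS]: N:car3-GO,E:wait,S:empty,W:wait | queues: N=1 E=0 S=0 W=2
Step 3 [EW]: N:wait,E:empty,S:wait,W:car1-GO | queues: N=1 E=0 S=0 W=1
Step 4 [EW]: N:wait,E:empty,S:wait,W:car5-GO | queues: N=1 E=0 S=0 W=0
Step 5 [EW]: N:wait,E:empty,S:wait,W:empty | queues: N=1 E=0 S=0 W=0
Step 6 [EW]: N:wait,E:empty,S:wait,W:empty | queues: N=1 E=0 S=0 W=0

N: 4
E: empty
S: empty
W: empty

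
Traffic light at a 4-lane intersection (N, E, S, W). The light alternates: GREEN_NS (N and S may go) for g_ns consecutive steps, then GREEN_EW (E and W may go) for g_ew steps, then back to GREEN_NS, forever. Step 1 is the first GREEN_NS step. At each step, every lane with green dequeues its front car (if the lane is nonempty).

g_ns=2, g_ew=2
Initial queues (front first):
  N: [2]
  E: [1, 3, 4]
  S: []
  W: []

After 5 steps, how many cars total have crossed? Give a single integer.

Step 1 [NS]: N:car2-GO,E:wait,S:empty,W:wait | queues: N=0 E=3 S=0 W=0
Step 2 [NS]: N:empty,E:wait,S:empty,W:wait | queues: N=0 E=3 S=0 W=0
Step 3 [EW]: N:wait,E:car1-GO,S:wait,W:empty | queues: N=0 E=2 S=0 W=0
Step 4 [EW]: N:wait,E:car3-GO,S:wait,W:empty | queues: N=0 E=1 S=0 W=0
Step 5 [NS]: N:empty,E:wait,S:empty,W:wait | queues: N=0 E=1 S=0 W=0
Cars crossed by step 5: 3

Answer: 3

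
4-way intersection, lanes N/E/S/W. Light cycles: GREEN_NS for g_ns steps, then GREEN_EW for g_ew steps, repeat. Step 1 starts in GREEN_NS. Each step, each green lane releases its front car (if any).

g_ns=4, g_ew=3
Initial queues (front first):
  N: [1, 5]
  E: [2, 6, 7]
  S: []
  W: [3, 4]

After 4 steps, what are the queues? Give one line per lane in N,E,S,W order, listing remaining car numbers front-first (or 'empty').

Step 1 [NS]: N:car1-GO,E:wait,S:empty,W:wait | queues: N=1 E=3 S=0 W=2
Step 2 [NS]: N:car5-GO,E:wait,S:empty,W:wait | queues: N=0 E=3 S=0 W=2
Step 3 [NS]: N:empty,E:wait,S:empty,W:wait | queues: N=0 E=3 S=0 W=2
Step 4 [NS]: N:empty,E:wait,S:empty,W:wait | queues: N=0 E=3 S=0 W=2

N: empty
E: 2 6 7
S: empty
W: 3 4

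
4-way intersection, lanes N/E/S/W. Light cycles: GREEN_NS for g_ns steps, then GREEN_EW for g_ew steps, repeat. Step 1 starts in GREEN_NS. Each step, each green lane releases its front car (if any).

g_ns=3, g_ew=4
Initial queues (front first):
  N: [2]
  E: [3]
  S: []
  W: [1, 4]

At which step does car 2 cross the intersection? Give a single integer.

Step 1 [NS]: N:car2-GO,E:wait,S:empty,W:wait | queues: N=0 E=1 S=0 W=2
Step 2 [NS]: N:empty,E:wait,S:empty,W:wait | queues: N=0 E=1 S=0 W=2
Step 3 [NS]: N:empty,E:wait,S:empty,W:wait | queues: N=0 E=1 S=0 W=2
Step 4 [EW]: N:wait,E:car3-GO,S:wait,W:car1-GO | queues: N=0 E=0 S=0 W=1
Step 5 [EW]: N:wait,E:empty,S:wait,W:car4-GO | queues: N=0 E=0 S=0 W=0
Car 2 crosses at step 1

1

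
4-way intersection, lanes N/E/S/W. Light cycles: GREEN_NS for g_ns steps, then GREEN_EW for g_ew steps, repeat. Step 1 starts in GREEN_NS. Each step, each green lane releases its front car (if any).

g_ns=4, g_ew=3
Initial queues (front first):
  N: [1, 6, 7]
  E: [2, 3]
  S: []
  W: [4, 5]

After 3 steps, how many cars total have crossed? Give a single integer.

Step 1 [NS]: N:car1-GO,E:wait,S:empty,W:wait | queues: N=2 E=2 S=0 W=2
Step 2 [NS]: N:car6-GO,E:wait,S:empty,W:wait | queues: N=1 E=2 S=0 W=2
Step 3 [NS]: N:car7-GO,E:wait,S:empty,W:wait | queues: N=0 E=2 S=0 W=2
Cars crossed by step 3: 3

Answer: 3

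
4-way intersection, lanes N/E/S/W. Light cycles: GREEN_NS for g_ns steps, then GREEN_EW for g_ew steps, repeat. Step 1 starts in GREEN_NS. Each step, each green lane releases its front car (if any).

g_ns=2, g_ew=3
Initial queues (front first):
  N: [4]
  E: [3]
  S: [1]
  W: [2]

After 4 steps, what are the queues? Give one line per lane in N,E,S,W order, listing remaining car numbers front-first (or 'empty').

Step 1 [NS]: N:car4-GO,E:wait,S:car1-GO,W:wait | queues: N=0 E=1 S=0 W=1
Step 2 [NS]: N:empty,E:wait,S:empty,W:wait | queues: N=0 E=1 S=0 W=1
Step 3 [EW]: N:wait,E:car3-GO,S:wait,W:car2-GO | queues: N=0 E=0 S=0 W=0

N: empty
E: empty
S: empty
W: empty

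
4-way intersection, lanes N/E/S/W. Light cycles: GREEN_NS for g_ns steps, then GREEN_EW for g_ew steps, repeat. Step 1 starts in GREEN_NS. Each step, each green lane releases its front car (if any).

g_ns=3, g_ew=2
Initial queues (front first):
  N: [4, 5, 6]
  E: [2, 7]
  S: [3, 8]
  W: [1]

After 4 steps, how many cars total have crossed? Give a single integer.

Answer: 7

Derivation:
Step 1 [NS]: N:car4-GO,E:wait,S:car3-GO,W:wait | queues: N=2 E=2 S=1 W=1
Step 2 [NS]: N:car5-GO,E:wait,S:car8-GO,W:wait | queues: N=1 E=2 S=0 W=1
Step 3 [NS]: N:car6-GO,E:wait,S:empty,W:wait | queues: N=0 E=2 S=0 W=1
Step 4 [EW]: N:wait,E:car2-GO,S:wait,W:car1-GO | queues: N=0 E=1 S=0 W=0
Cars crossed by step 4: 7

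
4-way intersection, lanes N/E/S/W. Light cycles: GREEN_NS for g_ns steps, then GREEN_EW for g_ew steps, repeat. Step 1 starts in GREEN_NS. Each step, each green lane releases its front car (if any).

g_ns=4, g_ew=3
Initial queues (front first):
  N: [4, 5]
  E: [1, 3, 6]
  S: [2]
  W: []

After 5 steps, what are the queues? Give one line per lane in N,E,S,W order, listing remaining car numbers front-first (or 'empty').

Step 1 [NS]: N:car4-GO,E:wait,S:car2-GO,W:wait | queues: N=1 E=3 S=0 W=0
Step 2 [NS]: N:car5-GO,E:wait,S:empty,W:wait | queues: N=0 E=3 S=0 W=0
Step 3 [NS]: N:empty,E:wait,S:empty,W:wait | queues: N=0 E=3 S=0 W=0
Step 4 [NS]: N:empty,E:wait,S:empty,W:wait | queues: N=0 E=3 S=0 W=0
Step 5 [EW]: N:wait,E:car1-GO,S:wait,W:empty | queues: N=0 E=2 S=0 W=0

N: empty
E: 3 6
S: empty
W: empty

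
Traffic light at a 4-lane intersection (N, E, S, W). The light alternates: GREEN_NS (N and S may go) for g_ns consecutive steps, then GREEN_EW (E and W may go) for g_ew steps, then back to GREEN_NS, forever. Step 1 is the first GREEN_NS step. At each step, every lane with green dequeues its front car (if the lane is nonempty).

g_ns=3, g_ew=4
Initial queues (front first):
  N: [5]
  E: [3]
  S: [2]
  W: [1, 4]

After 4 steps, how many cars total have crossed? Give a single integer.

Answer: 4

Derivation:
Step 1 [NS]: N:car5-GO,E:wait,S:car2-GO,W:wait | queues: N=0 E=1 S=0 W=2
Step 2 [NS]: N:empty,E:wait,S:empty,W:wait | queues: N=0 E=1 S=0 W=2
Step 3 [NS]: N:empty,E:wait,S:empty,W:wait | queues: N=0 E=1 S=0 W=2
Step 4 [EW]: N:wait,E:car3-GO,S:wait,W:car1-GO | queues: N=0 E=0 S=0 W=1
Cars crossed by step 4: 4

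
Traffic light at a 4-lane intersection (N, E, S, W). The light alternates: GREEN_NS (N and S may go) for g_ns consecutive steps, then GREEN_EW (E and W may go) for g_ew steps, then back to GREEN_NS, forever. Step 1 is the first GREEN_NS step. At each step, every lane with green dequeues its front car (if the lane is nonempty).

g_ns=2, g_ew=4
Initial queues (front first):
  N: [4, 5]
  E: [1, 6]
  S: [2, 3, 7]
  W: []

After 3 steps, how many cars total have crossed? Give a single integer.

Step 1 [NS]: N:car4-GO,E:wait,S:car2-GO,W:wait | queues: N=1 E=2 S=2 W=0
Step 2 [NS]: N:car5-GO,E:wait,S:car3-GO,W:wait | queues: N=0 E=2 S=1 W=0
Step 3 [EW]: N:wait,E:car1-GO,S:wait,W:empty | queues: N=0 E=1 S=1 W=0
Cars crossed by step 3: 5

Answer: 5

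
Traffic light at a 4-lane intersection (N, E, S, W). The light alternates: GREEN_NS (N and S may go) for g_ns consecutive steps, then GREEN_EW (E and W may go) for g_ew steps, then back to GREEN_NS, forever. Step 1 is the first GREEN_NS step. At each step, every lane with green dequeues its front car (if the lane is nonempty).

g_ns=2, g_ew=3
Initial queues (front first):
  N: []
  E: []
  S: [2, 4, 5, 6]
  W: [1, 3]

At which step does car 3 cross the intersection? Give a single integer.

Step 1 [NS]: N:empty,E:wait,S:car2-GO,W:wait | queues: N=0 E=0 S=3 W=2
Step 2 [NS]: N:empty,E:wait,S:car4-GO,W:wait | queues: N=0 E=0 S=2 W=2
Step 3 [EW]: N:wait,E:empty,S:wait,W:car1-GO | queues: N=0 E=0 S=2 W=1
Step 4 [EW]: N:wait,E:empty,S:wait,W:car3-GO | queues: N=0 E=0 S=2 W=0
Step 5 [EW]: N:wait,E:empty,S:wait,W:empty | queues: N=0 E=0 S=2 W=0
Step 6 [NS]: N:empty,E:wait,S:car5-GO,W:wait | queues: N=0 E=0 S=1 W=0
Step 7 [NS]: N:empty,E:wait,S:car6-GO,W:wait | queues: N=0 E=0 S=0 W=0
Car 3 crosses at step 4

4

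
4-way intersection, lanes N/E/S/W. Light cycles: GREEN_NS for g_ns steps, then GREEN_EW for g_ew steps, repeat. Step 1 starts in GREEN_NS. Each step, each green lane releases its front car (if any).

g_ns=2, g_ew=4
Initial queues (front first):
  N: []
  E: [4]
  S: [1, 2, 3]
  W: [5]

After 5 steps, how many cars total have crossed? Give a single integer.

Step 1 [NS]: N:empty,E:wait,S:car1-GO,W:wait | queues: N=0 E=1 S=2 W=1
Step 2 [NS]: N:empty,E:wait,S:car2-GO,W:wait | queues: N=0 E=1 S=1 W=1
Step 3 [EW]: N:wait,E:car4-GO,S:wait,W:car5-GO | queues: N=0 E=0 S=1 W=0
Step 4 [EW]: N:wait,E:empty,S:wait,W:empty | queues: N=0 E=0 S=1 W=0
Step 5 [EW]: N:wait,E:empty,S:wait,W:empty | queues: N=0 E=0 S=1 W=0
Cars crossed by step 5: 4

Answer: 4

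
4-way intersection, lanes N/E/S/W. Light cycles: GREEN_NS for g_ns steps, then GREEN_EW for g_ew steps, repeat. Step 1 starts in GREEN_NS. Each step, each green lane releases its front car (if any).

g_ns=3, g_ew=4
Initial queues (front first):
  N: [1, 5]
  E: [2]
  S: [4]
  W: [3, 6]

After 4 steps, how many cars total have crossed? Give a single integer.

Step 1 [NS]: N:car1-GO,E:wait,S:car4-GO,W:wait | queues: N=1 E=1 S=0 W=2
Step 2 [NS]: N:car5-GO,E:wait,S:empty,W:wait | queues: N=0 E=1 S=0 W=2
Step 3 [NS]: N:empty,E:wait,S:empty,W:wait | queues: N=0 E=1 S=0 W=2
Step 4 [EW]: N:wait,E:car2-GO,S:wait,W:car3-GO | queues: N=0 E=0 S=0 W=1
Cars crossed by step 4: 5

Answer: 5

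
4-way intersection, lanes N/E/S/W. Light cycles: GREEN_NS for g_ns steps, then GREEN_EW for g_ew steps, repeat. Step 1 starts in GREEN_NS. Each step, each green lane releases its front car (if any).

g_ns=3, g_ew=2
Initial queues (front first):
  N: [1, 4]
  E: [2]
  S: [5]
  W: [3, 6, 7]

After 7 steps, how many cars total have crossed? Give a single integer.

Answer: 6

Derivation:
Step 1 [NS]: N:car1-GO,E:wait,S:car5-GO,W:wait | queues: N=1 E=1 S=0 W=3
Step 2 [NS]: N:car4-GO,E:wait,S:empty,W:wait | queues: N=0 E=1 S=0 W=3
Step 3 [NS]: N:empty,E:wait,S:empty,W:wait | queues: N=0 E=1 S=0 W=3
Step 4 [EW]: N:wait,E:car2-GO,S:wait,W:car3-GO | queues: N=0 E=0 S=0 W=2
Step 5 [EW]: N:wait,E:empty,S:wait,W:car6-GO | queues: N=0 E=0 S=0 W=1
Step 6 [NS]: N:empty,E:wait,S:empty,W:wait | queues: N=0 E=0 S=0 W=1
Step 7 [NS]: N:empty,E:wait,S:empty,W:wait | queues: N=0 E=0 S=0 W=1
Cars crossed by step 7: 6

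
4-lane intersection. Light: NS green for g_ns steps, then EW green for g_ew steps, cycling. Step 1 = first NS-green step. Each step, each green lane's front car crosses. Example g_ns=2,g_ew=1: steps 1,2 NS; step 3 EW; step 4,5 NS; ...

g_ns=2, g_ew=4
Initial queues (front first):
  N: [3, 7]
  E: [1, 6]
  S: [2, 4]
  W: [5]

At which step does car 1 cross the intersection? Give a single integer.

Step 1 [NS]: N:car3-GO,E:wait,S:car2-GO,W:wait | queues: N=1 E=2 S=1 W=1
Step 2 [NS]: N:car7-GO,E:wait,S:car4-GO,W:wait | queues: N=0 E=2 S=0 W=1
Step 3 [EW]: N:wait,E:car1-GO,S:wait,W:car5-GO | queues: N=0 E=1 S=0 W=0
Step 4 [EW]: N:wait,E:car6-GO,S:wait,W:empty | queues: N=0 E=0 S=0 W=0
Car 1 crosses at step 3

3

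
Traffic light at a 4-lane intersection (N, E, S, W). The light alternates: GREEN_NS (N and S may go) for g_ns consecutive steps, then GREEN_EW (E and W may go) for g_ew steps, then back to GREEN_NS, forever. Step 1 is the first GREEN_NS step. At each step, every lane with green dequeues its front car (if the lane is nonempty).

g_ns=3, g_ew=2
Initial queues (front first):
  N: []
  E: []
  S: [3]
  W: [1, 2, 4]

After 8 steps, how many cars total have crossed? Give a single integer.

Step 1 [NS]: N:empty,E:wait,S:car3-GO,W:wait | queues: N=0 E=0 S=0 W=3
Step 2 [NS]: N:empty,E:wait,S:empty,W:wait | queues: N=0 E=0 S=0 W=3
Step 3 [NS]: N:empty,E:wait,S:empty,W:wait | queues: N=0 E=0 S=0 W=3
Step 4 [EW]: N:wait,E:empty,S:wait,W:car1-GO | queues: N=0 E=0 S=0 W=2
Step 5 [EW]: N:wait,E:empty,S:wait,W:car2-GO | queues: N=0 E=0 S=0 W=1
Step 6 [NS]: N:empty,E:wait,S:empty,W:wait | queues: N=0 E=0 S=0 W=1
Step 7 [NS]: N:empty,E:wait,S:empty,W:wait | queues: N=0 E=0 S=0 W=1
Step 8 [NS]: N:empty,E:wait,S:empty,W:wait | queues: N=0 E=0 S=0 W=1
Cars crossed by step 8: 3

Answer: 3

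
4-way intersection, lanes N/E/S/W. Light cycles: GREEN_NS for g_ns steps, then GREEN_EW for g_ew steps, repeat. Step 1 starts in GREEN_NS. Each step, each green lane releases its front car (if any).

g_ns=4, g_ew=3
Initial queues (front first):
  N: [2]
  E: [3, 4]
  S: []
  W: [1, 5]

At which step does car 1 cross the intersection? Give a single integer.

Step 1 [NS]: N:car2-GO,E:wait,S:empty,W:wait | queues: N=0 E=2 S=0 W=2
Step 2 [NS]: N:empty,E:wait,S:empty,W:wait | queues: N=0 E=2 S=0 W=2
Step 3 [NS]: N:empty,E:wait,S:empty,W:wait | queues: N=0 E=2 S=0 W=2
Step 4 [NS]: N:empty,E:wait,S:empty,W:wait | queues: N=0 E=2 S=0 W=2
Step 5 [EW]: N:wait,E:car3-GO,S:wait,W:car1-GO | queues: N=0 E=1 S=0 W=1
Step 6 [EW]: N:wait,E:car4-GO,S:wait,W:car5-GO | queues: N=0 E=0 S=0 W=0
Car 1 crosses at step 5

5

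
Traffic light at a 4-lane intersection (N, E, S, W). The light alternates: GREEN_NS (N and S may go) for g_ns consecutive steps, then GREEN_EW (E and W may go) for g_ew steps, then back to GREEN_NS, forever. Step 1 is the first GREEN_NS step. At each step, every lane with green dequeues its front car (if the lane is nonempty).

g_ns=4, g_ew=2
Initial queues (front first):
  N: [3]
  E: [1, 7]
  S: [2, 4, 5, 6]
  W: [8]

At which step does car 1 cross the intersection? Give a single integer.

Step 1 [NS]: N:car3-GO,E:wait,S:car2-GO,W:wait | queues: N=0 E=2 S=3 W=1
Step 2 [NS]: N:empty,E:wait,S:car4-GO,W:wait | queues: N=0 E=2 S=2 W=1
Step 3 [NS]: N:empty,E:wait,S:car5-GO,W:wait | queues: N=0 E=2 S=1 W=1
Step 4 [NS]: N:empty,E:wait,S:car6-GO,W:wait | queues: N=0 E=2 S=0 W=1
Step 5 [EW]: N:wait,E:car1-GO,S:wait,W:car8-GO | queues: N=0 E=1 S=0 W=0
Step 6 [EW]: N:wait,E:car7-GO,S:wait,W:empty | queues: N=0 E=0 S=0 W=0
Car 1 crosses at step 5

5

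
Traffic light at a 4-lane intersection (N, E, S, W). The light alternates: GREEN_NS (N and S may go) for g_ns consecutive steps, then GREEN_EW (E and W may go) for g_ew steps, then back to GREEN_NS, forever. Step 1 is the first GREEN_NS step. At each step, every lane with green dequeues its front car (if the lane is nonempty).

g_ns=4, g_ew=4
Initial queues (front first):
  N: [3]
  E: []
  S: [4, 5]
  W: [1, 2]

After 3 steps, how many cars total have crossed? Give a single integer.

Step 1 [NS]: N:car3-GO,E:wait,S:car4-GO,W:wait | queues: N=0 E=0 S=1 W=2
Step 2 [NS]: N:empty,E:wait,S:car5-GO,W:wait | queues: N=0 E=0 S=0 W=2
Step 3 [NS]: N:empty,E:wait,S:empty,W:wait | queues: N=0 E=0 S=0 W=2
Cars crossed by step 3: 3

Answer: 3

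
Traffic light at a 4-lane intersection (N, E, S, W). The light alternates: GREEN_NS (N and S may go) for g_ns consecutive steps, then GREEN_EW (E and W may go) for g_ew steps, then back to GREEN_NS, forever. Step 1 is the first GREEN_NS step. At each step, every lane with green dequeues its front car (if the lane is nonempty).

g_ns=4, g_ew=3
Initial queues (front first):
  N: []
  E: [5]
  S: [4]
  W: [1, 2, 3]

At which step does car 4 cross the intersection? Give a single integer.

Step 1 [NS]: N:empty,E:wait,S:car4-GO,W:wait | queues: N=0 E=1 S=0 W=3
Step 2 [NS]: N:empty,E:wait,S:empty,W:wait | queues: N=0 E=1 S=0 W=3
Step 3 [NS]: N:empty,E:wait,S:empty,W:wait | queues: N=0 E=1 S=0 W=3
Step 4 [NS]: N:empty,E:wait,S:empty,W:wait | queues: N=0 E=1 S=0 W=3
Step 5 [EW]: N:wait,E:car5-GO,S:wait,W:car1-GO | queues: N=0 E=0 S=0 W=2
Step 6 [EW]: N:wait,E:empty,S:wait,W:car2-GO | queues: N=0 E=0 S=0 W=1
Step 7 [EW]: N:wait,E:empty,S:wait,W:car3-GO | queues: N=0 E=0 S=0 W=0
Car 4 crosses at step 1

1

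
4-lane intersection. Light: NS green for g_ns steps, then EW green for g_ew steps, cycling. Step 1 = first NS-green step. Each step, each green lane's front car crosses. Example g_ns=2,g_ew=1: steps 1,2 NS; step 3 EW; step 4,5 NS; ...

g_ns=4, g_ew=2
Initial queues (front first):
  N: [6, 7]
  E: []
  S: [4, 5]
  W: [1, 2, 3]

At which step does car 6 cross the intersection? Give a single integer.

Step 1 [NS]: N:car6-GO,E:wait,S:car4-GO,W:wait | queues: N=1 E=0 S=1 W=3
Step 2 [NS]: N:car7-GO,E:wait,S:car5-GO,W:wait | queues: N=0 E=0 S=0 W=3
Step 3 [NS]: N:empty,E:wait,S:empty,W:wait | queues: N=0 E=0 S=0 W=3
Step 4 [NS]: N:empty,E:wait,S:empty,W:wait | queues: N=0 E=0 S=0 W=3
Step 5 [EW]: N:wait,E:empty,S:wait,W:car1-GO | queues: N=0 E=0 S=0 W=2
Step 6 [EW]: N:wait,E:empty,S:wait,W:car2-GO | queues: N=0 E=0 S=0 W=1
Step 7 [NS]: N:empty,E:wait,S:empty,W:wait | queues: N=0 E=0 S=0 W=1
Step 8 [NS]: N:empty,E:wait,S:empty,W:wait | queues: N=0 E=0 S=0 W=1
Step 9 [NS]: N:empty,E:wait,S:empty,W:wait | queues: N=0 E=0 S=0 W=1
Step 10 [NS]: N:empty,E:wait,S:empty,W:wait | queues: N=0 E=0 S=0 W=1
Step 11 [EW]: N:wait,E:empty,S:wait,W:car3-GO | queues: N=0 E=0 S=0 W=0
Car 6 crosses at step 1

1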